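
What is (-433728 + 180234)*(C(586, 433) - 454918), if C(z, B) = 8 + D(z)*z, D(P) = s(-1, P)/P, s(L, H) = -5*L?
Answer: 115315688070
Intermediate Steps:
D(P) = 5/P (D(P) = (-5*(-1))/P = 5/P)
C(z, B) = 13 (C(z, B) = 8 + (5/z)*z = 8 + 5 = 13)
(-433728 + 180234)*(C(586, 433) - 454918) = (-433728 + 180234)*(13 - 454918) = -253494*(-454905) = 115315688070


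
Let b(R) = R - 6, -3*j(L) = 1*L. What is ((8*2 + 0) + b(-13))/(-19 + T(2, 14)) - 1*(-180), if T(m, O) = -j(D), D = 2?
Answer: 9909/55 ≈ 180.16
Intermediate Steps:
j(L) = -L/3
T(m, O) = ⅔ (T(m, O) = -(-1)*2/3 = -1*(-⅔) = ⅔)
b(R) = -6 + R
((8*2 + 0) + b(-13))/(-19 + T(2, 14)) - 1*(-180) = ((8*2 + 0) + (-6 - 13))/(-19 + ⅔) - 1*(-180) = ((16 + 0) - 19)/(-55/3) + 180 = (16 - 19)*(-3/55) + 180 = -3*(-3/55) + 180 = 9/55 + 180 = 9909/55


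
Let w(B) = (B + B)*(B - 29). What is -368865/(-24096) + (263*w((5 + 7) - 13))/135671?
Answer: 16808172765/1089709472 ≈ 15.424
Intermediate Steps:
w(B) = 2*B*(-29 + B) (w(B) = (2*B)*(-29 + B) = 2*B*(-29 + B))
-368865/(-24096) + (263*w((5 + 7) - 13))/135671 = -368865/(-24096) + (263*(2*((5 + 7) - 13)*(-29 + ((5 + 7) - 13))))/135671 = -368865*(-1/24096) + (263*(2*(12 - 13)*(-29 + (12 - 13))))*(1/135671) = 122955/8032 + (263*(2*(-1)*(-29 - 1)))*(1/135671) = 122955/8032 + (263*(2*(-1)*(-30)))*(1/135671) = 122955/8032 + (263*60)*(1/135671) = 122955/8032 + 15780*(1/135671) = 122955/8032 + 15780/135671 = 16808172765/1089709472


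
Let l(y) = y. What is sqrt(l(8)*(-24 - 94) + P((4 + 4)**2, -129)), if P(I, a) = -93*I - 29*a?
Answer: I*sqrt(3155) ≈ 56.169*I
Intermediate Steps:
sqrt(l(8)*(-24 - 94) + P((4 + 4)**2, -129)) = sqrt(8*(-24 - 94) + (-93*(4 + 4)**2 - 29*(-129))) = sqrt(8*(-118) + (-93*8**2 + 3741)) = sqrt(-944 + (-93*64 + 3741)) = sqrt(-944 + (-5952 + 3741)) = sqrt(-944 - 2211) = sqrt(-3155) = I*sqrt(3155)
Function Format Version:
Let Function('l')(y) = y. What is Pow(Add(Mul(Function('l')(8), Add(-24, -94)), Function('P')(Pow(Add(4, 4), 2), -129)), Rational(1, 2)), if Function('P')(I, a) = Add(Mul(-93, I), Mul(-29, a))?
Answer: Mul(I, Pow(3155, Rational(1, 2))) ≈ Mul(56.169, I)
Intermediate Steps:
Pow(Add(Mul(Function('l')(8), Add(-24, -94)), Function('P')(Pow(Add(4, 4), 2), -129)), Rational(1, 2)) = Pow(Add(Mul(8, Add(-24, -94)), Add(Mul(-93, Pow(Add(4, 4), 2)), Mul(-29, -129))), Rational(1, 2)) = Pow(Add(Mul(8, -118), Add(Mul(-93, Pow(8, 2)), 3741)), Rational(1, 2)) = Pow(Add(-944, Add(Mul(-93, 64), 3741)), Rational(1, 2)) = Pow(Add(-944, Add(-5952, 3741)), Rational(1, 2)) = Pow(Add(-944, -2211), Rational(1, 2)) = Pow(-3155, Rational(1, 2)) = Mul(I, Pow(3155, Rational(1, 2)))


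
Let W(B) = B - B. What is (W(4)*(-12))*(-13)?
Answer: 0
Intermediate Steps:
W(B) = 0
(W(4)*(-12))*(-13) = (0*(-12))*(-13) = 0*(-13) = 0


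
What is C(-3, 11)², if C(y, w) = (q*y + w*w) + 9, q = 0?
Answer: 16900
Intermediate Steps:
C(y, w) = 9 + w² (C(y, w) = (0*y + w*w) + 9 = (0 + w²) + 9 = w² + 9 = 9 + w²)
C(-3, 11)² = (9 + 11²)² = (9 + 121)² = 130² = 16900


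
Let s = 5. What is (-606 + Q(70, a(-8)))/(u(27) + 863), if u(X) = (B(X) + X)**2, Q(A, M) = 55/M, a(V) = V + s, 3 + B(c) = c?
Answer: -1873/10392 ≈ -0.18023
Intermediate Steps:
B(c) = -3 + c
a(V) = 5 + V (a(V) = V + 5 = 5 + V)
u(X) = (-3 + 2*X)**2 (u(X) = ((-3 + X) + X)**2 = (-3 + 2*X)**2)
(-606 + Q(70, a(-8)))/(u(27) + 863) = (-606 + 55/(5 - 8))/((-3 + 2*27)**2 + 863) = (-606 + 55/(-3))/((-3 + 54)**2 + 863) = (-606 + 55*(-1/3))/(51**2 + 863) = (-606 - 55/3)/(2601 + 863) = -1873/3/3464 = -1873/3*1/3464 = -1873/10392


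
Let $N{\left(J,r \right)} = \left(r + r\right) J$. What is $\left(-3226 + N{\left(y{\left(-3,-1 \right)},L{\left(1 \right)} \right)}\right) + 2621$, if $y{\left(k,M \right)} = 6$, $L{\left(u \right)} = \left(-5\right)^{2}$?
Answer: $-305$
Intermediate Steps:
$L{\left(u \right)} = 25$
$N{\left(J,r \right)} = 2 J r$ ($N{\left(J,r \right)} = 2 r J = 2 J r$)
$\left(-3226 + N{\left(y{\left(-3,-1 \right)},L{\left(1 \right)} \right)}\right) + 2621 = \left(-3226 + 2 \cdot 6 \cdot 25\right) + 2621 = \left(-3226 + 300\right) + 2621 = -2926 + 2621 = -305$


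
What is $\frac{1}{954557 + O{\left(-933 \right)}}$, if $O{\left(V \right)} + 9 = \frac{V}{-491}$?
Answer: $\frac{491}{468684001} \approx 1.0476 \cdot 10^{-6}$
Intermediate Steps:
$O{\left(V \right)} = -9 - \frac{V}{491}$ ($O{\left(V \right)} = -9 + \frac{V}{-491} = -9 + V \left(- \frac{1}{491}\right) = -9 - \frac{V}{491}$)
$\frac{1}{954557 + O{\left(-933 \right)}} = \frac{1}{954557 - \frac{3486}{491}} = \frac{1}{\frac{468684001}{491}} = \frac{491}{468684001}$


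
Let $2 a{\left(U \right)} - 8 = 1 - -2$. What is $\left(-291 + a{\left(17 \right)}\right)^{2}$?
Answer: $\frac{326041}{4} \approx 81510.0$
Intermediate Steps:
$a{\left(U \right)} = \frac{11}{2}$ ($a{\left(U \right)} = 4 + \frac{1 - -2}{2} = 4 + \frac{1 + 2}{2} = 4 + \frac{1}{2} \cdot 3 = 4 + \frac{3}{2} = \frac{11}{2}$)
$\left(-291 + a{\left(17 \right)}\right)^{2} = \left(-291 + \frac{11}{2}\right)^{2} = \left(- \frac{571}{2}\right)^{2} = \frac{326041}{4}$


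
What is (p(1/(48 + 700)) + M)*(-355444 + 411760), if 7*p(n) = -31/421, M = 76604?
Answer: 12713447210412/2947 ≈ 4.3140e+9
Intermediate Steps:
p(n) = -31/2947 (p(n) = (-31/421)/7 = (-31*1/421)/7 = (1/7)*(-31/421) = -31/2947)
(p(1/(48 + 700)) + M)*(-355444 + 411760) = (-31/2947 + 76604)*(-355444 + 411760) = (225751957/2947)*56316 = 12713447210412/2947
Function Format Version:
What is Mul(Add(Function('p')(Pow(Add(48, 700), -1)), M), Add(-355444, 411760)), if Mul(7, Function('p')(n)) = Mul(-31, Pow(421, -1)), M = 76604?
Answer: Rational(12713447210412, 2947) ≈ 4.3140e+9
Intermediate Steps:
Function('p')(n) = Rational(-31, 2947) (Function('p')(n) = Mul(Rational(1, 7), Mul(-31, Pow(421, -1))) = Mul(Rational(1, 7), Mul(-31, Rational(1, 421))) = Mul(Rational(1, 7), Rational(-31, 421)) = Rational(-31, 2947))
Mul(Add(Function('p')(Pow(Add(48, 700), -1)), M), Add(-355444, 411760)) = Mul(Add(Rational(-31, 2947), 76604), Add(-355444, 411760)) = Mul(Rational(225751957, 2947), 56316) = Rational(12713447210412, 2947)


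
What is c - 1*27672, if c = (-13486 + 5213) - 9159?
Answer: -45104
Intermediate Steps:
c = -17432 (c = -8273 - 9159 = -17432)
c - 1*27672 = -17432 - 1*27672 = -17432 - 27672 = -45104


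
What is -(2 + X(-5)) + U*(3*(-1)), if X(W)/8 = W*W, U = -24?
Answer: -130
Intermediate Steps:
X(W) = 8*W² (X(W) = 8*(W*W) = 8*W²)
-(2 + X(-5)) + U*(3*(-1)) = -(2 + 8*(-5)²) - 72*(-1) = -(2 + 8*25) - 24*(-3) = -(2 + 200) + 72 = -1*202 + 72 = -202 + 72 = -130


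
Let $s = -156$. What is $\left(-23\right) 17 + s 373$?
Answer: $-58579$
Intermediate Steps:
$\left(-23\right) 17 + s 373 = \left(-23\right) 17 - 58188 = -391 - 58188 = -58579$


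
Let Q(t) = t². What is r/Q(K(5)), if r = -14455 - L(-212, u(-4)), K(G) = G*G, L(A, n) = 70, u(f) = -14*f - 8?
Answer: -581/25 ≈ -23.240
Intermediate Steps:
u(f) = -8 - 14*f
K(G) = G²
r = -14525 (r = -14455 - 1*70 = -14455 - 70 = -14525)
r/Q(K(5)) = -14525/((5²)²) = -14525/(25²) = -14525/625 = -14525*1/625 = -581/25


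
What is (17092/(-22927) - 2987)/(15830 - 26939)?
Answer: 22833347/84898681 ≈ 0.26895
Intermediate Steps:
(17092/(-22927) - 2987)/(15830 - 26939) = (17092*(-1/22927) - 2987)/(-11109) = (-17092/22927 - 2987)*(-1/11109) = -68500041/22927*(-1/11109) = 22833347/84898681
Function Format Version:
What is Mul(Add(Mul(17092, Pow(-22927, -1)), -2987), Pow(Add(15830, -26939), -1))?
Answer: Rational(22833347, 84898681) ≈ 0.26895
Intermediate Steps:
Mul(Add(Mul(17092, Pow(-22927, -1)), -2987), Pow(Add(15830, -26939), -1)) = Mul(Add(Mul(17092, Rational(-1, 22927)), -2987), Pow(-11109, -1)) = Mul(Add(Rational(-17092, 22927), -2987), Rational(-1, 11109)) = Mul(Rational(-68500041, 22927), Rational(-1, 11109)) = Rational(22833347, 84898681)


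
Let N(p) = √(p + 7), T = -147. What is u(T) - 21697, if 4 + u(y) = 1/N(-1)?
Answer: -21701 + √6/6 ≈ -21701.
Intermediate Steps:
N(p) = √(7 + p)
u(y) = -4 + √6/6 (u(y) = -4 + 1/(√(7 - 1)) = -4 + 1/(√6) = -4 + √6/6)
u(T) - 21697 = (-4 + √6/6) - 21697 = -21701 + √6/6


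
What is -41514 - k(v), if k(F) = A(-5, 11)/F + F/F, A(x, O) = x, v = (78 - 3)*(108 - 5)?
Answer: -64140674/1545 ≈ -41515.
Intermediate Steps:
v = 7725 (v = 75*103 = 7725)
k(F) = 1 - 5/F (k(F) = -5/F + F/F = -5/F + 1 = 1 - 5/F)
-41514 - k(v) = -41514 - (-5 + 7725)/7725 = -41514 - 7720/7725 = -41514 - 1*1544/1545 = -41514 - 1544/1545 = -64140674/1545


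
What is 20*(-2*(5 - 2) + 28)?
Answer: 440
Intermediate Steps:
20*(-2*(5 - 2) + 28) = 20*(-2*3 + 28) = 20*(-6 + 28) = 20*22 = 440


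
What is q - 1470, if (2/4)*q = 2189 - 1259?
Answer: 390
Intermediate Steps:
q = 1860 (q = 2*(2189 - 1259) = 2*930 = 1860)
q - 1470 = 1860 - 1470 = 390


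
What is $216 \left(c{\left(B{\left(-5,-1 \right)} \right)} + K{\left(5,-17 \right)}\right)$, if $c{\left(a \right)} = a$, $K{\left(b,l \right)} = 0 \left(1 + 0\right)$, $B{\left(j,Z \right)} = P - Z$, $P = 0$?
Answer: $216$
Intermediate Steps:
$B{\left(j,Z \right)} = - Z$ ($B{\left(j,Z \right)} = 0 - Z = - Z$)
$K{\left(b,l \right)} = 0$ ($K{\left(b,l \right)} = 0 \cdot 1 = 0$)
$216 \left(c{\left(B{\left(-5,-1 \right)} \right)} + K{\left(5,-17 \right)}\right) = 216 \left(\left(-1\right) \left(-1\right) + 0\right) = 216 \left(1 + 0\right) = 216 \cdot 1 = 216$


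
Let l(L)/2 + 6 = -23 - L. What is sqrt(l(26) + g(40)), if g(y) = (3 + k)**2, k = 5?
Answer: I*sqrt(46) ≈ 6.7823*I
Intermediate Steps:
l(L) = -58 - 2*L (l(L) = -12 + 2*(-23 - L) = -12 + (-46 - 2*L) = -58 - 2*L)
g(y) = 64 (g(y) = (3 + 5)**2 = 8**2 = 64)
sqrt(l(26) + g(40)) = sqrt((-58 - 2*26) + 64) = sqrt((-58 - 52) + 64) = sqrt(-110 + 64) = sqrt(-46) = I*sqrt(46)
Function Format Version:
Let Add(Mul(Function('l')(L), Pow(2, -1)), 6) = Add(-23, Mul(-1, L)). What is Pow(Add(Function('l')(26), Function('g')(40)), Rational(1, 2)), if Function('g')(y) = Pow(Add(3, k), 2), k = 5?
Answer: Mul(I, Pow(46, Rational(1, 2))) ≈ Mul(6.7823, I)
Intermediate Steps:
Function('l')(L) = Add(-58, Mul(-2, L)) (Function('l')(L) = Add(-12, Mul(2, Add(-23, Mul(-1, L)))) = Add(-12, Add(-46, Mul(-2, L))) = Add(-58, Mul(-2, L)))
Function('g')(y) = 64 (Function('g')(y) = Pow(Add(3, 5), 2) = Pow(8, 2) = 64)
Pow(Add(Function('l')(26), Function('g')(40)), Rational(1, 2)) = Pow(Add(Add(-58, Mul(-2, 26)), 64), Rational(1, 2)) = Pow(Add(Add(-58, -52), 64), Rational(1, 2)) = Pow(Add(-110, 64), Rational(1, 2)) = Pow(-46, Rational(1, 2)) = Mul(I, Pow(46, Rational(1, 2)))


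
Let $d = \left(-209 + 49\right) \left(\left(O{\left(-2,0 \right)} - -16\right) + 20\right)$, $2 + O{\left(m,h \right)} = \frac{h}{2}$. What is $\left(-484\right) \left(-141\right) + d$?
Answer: $62804$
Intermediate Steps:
$O{\left(m,h \right)} = -2 + \frac{h}{2}$
$d = -5440$ ($d = \left(-209 + 49\right) \left(\left(\left(-2 + \frac{1}{2} \cdot 0\right) - -16\right) + 20\right) = - 160 \left(\left(\left(-2 + 0\right) + 16\right) + 20\right) = - 160 \left(\left(-2 + 16\right) + 20\right) = - 160 \left(14 + 20\right) = \left(-160\right) 34 = -5440$)
$\left(-484\right) \left(-141\right) + d = \left(-484\right) \left(-141\right) - 5440 = 68244 - 5440 = 62804$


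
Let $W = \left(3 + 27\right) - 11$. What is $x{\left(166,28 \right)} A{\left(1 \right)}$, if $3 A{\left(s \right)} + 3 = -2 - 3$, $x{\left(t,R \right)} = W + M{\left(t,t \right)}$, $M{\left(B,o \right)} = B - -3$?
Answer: $- \frac{1504}{3} \approx -501.33$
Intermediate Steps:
$M{\left(B,o \right)} = 3 + B$ ($M{\left(B,o \right)} = B + 3 = 3 + B$)
$W = 19$ ($W = 30 - 11 = 19$)
$x{\left(t,R \right)} = 22 + t$ ($x{\left(t,R \right)} = 19 + \left(3 + t\right) = 22 + t$)
$A{\left(s \right)} = - \frac{8}{3}$ ($A{\left(s \right)} = -1 + \frac{-2 - 3}{3} = -1 + \frac{1}{3} \left(-5\right) = -1 - \frac{5}{3} = - \frac{8}{3}$)
$x{\left(166,28 \right)} A{\left(1 \right)} = \left(22 + 166\right) \left(- \frac{8}{3}\right) = 188 \left(- \frac{8}{3}\right) = - \frac{1504}{3}$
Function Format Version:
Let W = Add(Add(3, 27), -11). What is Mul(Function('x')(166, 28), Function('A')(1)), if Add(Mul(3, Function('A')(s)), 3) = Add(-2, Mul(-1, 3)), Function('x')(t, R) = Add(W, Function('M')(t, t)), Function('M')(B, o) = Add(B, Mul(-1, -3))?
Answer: Rational(-1504, 3) ≈ -501.33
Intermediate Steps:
Function('M')(B, o) = Add(3, B) (Function('M')(B, o) = Add(B, 3) = Add(3, B))
W = 19 (W = Add(30, -11) = 19)
Function('x')(t, R) = Add(22, t) (Function('x')(t, R) = Add(19, Add(3, t)) = Add(22, t))
Function('A')(s) = Rational(-8, 3) (Function('A')(s) = Add(-1, Mul(Rational(1, 3), Add(-2, Mul(-1, 3)))) = Add(-1, Mul(Rational(1, 3), Add(-2, -3))) = Add(-1, Mul(Rational(1, 3), -5)) = Add(-1, Rational(-5, 3)) = Rational(-8, 3))
Mul(Function('x')(166, 28), Function('A')(1)) = Mul(Add(22, 166), Rational(-8, 3)) = Mul(188, Rational(-8, 3)) = Rational(-1504, 3)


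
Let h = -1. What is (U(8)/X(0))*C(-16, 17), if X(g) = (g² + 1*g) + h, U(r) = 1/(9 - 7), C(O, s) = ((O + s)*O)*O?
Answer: -128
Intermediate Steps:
C(O, s) = O²*(O + s) (C(O, s) = (O*(O + s))*O = O²*(O + s))
U(r) = ½ (U(r) = 1/2 = ½)
X(g) = -1 + g + g² (X(g) = (g² + 1*g) - 1 = (g² + g) - 1 = (g + g²) - 1 = -1 + g + g²)
(U(8)/X(0))*C(-16, 17) = (1/(2*(-1 + 0 + 0²)))*((-16)²*(-16 + 17)) = (1/(2*(-1 + 0 + 0)))*(256*1) = ((½)/(-1))*256 = ((½)*(-1))*256 = -½*256 = -128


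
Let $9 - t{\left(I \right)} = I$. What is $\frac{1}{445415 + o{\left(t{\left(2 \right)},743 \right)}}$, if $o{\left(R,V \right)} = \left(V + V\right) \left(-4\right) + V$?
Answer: $\frac{1}{440214} \approx 2.2716 \cdot 10^{-6}$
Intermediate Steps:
$t{\left(I \right)} = 9 - I$
$o{\left(R,V \right)} = - 7 V$ ($o{\left(R,V \right)} = 2 V \left(-4\right) + V = - 8 V + V = - 7 V$)
$\frac{1}{445415 + o{\left(t{\left(2 \right)},743 \right)}} = \frac{1}{445415 - 5201} = \frac{1}{440214}$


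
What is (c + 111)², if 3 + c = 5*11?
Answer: 26569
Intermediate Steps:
c = 52 (c = -3 + 5*11 = -3 + 55 = 52)
(c + 111)² = (52 + 111)² = 163² = 26569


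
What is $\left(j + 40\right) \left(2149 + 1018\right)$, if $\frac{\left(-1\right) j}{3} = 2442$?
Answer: $-23074762$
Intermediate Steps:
$j = -7326$ ($j = \left(-3\right) 2442 = -7326$)
$\left(j + 40\right) \left(2149 + 1018\right) = \left(-7326 + 40\right) \left(2149 + 1018\right) = \left(-7286\right) 3167 = -23074762$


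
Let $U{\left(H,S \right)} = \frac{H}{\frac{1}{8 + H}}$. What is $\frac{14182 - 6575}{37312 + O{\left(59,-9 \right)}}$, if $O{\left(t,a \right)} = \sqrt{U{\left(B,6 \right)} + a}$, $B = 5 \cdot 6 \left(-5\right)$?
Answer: $\frac{283832384}{1392164053} - \frac{7607 \sqrt{21291}}{1392164053} \approx 0.20308$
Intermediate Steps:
$B = -150$ ($B = 30 \left(-5\right) = -150$)
$U{\left(H,S \right)} = H \left(8 + H\right)$
$O{\left(t,a \right)} = \sqrt{21300 + a}$ ($O{\left(t,a \right)} = \sqrt{- 150 \left(8 - 150\right) + a} = \sqrt{\left(-150\right) \left(-142\right) + a} = \sqrt{21300 + a}$)
$\frac{14182 - 6575}{37312 + O{\left(59,-9 \right)}} = \frac{14182 - 6575}{37312 + \sqrt{21300 - 9}} = \frac{7607}{37312 + \sqrt{21291}}$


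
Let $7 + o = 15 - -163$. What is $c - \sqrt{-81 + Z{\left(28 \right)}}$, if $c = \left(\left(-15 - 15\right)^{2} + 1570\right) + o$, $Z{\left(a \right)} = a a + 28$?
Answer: $2641 - \sqrt{731} \approx 2614.0$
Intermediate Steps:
$o = 171$ ($o = -7 + \left(15 - -163\right) = -7 + \left(15 + 163\right) = -7 + 178 = 171$)
$Z{\left(a \right)} = 28 + a^{2}$ ($Z{\left(a \right)} = a^{2} + 28 = 28 + a^{2}$)
$c = 2641$ ($c = \left(\left(-15 - 15\right)^{2} + 1570\right) + 171 = \left(\left(-30\right)^{2} + 1570\right) + 171 = \left(900 + 1570\right) + 171 = 2470 + 171 = 2641$)
$c - \sqrt{-81 + Z{\left(28 \right)}} = 2641 - \sqrt{-81 + \left(28 + 28^{2}\right)} = 2641 - \sqrt{-81 + \left(28 + 784\right)} = 2641 - \sqrt{-81 + 812} = 2641 - \sqrt{731}$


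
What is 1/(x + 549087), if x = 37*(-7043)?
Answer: 1/288496 ≈ 3.4663e-6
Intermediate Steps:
x = -260591
1/(x + 549087) = 1/(-260591 + 549087) = 1/288496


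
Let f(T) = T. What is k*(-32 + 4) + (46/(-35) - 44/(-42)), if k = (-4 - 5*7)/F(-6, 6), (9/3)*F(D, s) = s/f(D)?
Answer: -49144/15 ≈ -3276.3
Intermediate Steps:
F(D, s) = s/(3*D) (F(D, s) = (s/D)/3 = s/(3*D))
k = 117 (k = (-4 - 5*7)/(((⅓)*6/(-6))) = (-4 - 35)/(((⅓)*6*(-⅙))) = -39/(-⅓) = -39*(-3) = 117)
k*(-32 + 4) + (46/(-35) - 44/(-42)) = 117*(-32 + 4) + (46/(-35) - 44/(-42)) = 117*(-28) + (46*(-1/35) - 44*(-1/42)) = -3276 + (-46/35 + 22/21) = -3276 - 4/15 = -49144/15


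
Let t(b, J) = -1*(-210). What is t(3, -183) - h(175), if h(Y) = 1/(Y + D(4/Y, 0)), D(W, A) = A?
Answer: 36749/175 ≈ 209.99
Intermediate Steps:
h(Y) = 1/Y (h(Y) = 1/(Y + 0) = 1/Y)
t(b, J) = 210
t(3, -183) - h(175) = 210 - 1/175 = 36749/175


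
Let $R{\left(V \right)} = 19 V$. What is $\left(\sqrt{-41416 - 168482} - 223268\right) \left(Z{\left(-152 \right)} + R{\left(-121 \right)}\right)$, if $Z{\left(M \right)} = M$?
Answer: $547229868 - 95589 i \sqrt{138} \approx 5.4723 \cdot 10^{8} - 1.1229 \cdot 10^{6} i$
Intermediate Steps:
$\left(\sqrt{-41416 - 168482} - 223268\right) \left(Z{\left(-152 \right)} + R{\left(-121 \right)}\right) = \left(\sqrt{-41416 - 168482} - 223268\right) \left(-152 + 19 \left(-121\right)\right) = \left(\sqrt{-209898} - 223268\right) \left(-152 - 2299\right) = \left(39 i \sqrt{138} - 223268\right) \left(-2451\right) = \left(-223268 + 39 i \sqrt{138}\right) \left(-2451\right) = 547229868 - 95589 i \sqrt{138}$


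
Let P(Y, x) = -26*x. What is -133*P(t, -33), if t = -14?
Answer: -114114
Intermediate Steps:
-133*P(t, -33) = -(-3458)*(-33) = -133*858 = -114114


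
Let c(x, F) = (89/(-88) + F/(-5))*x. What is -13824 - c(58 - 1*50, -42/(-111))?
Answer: -28114143/2035 ≈ -13815.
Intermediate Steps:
c(x, F) = x*(-89/88 - F/5) (c(x, F) = (89*(-1/88) + F*(-⅕))*x = (-89/88 - F/5)*x = x*(-89/88 - F/5))
-13824 - c(58 - 1*50, -42/(-111)) = -13824 - (-1)*(58 - 1*50)*(445 + 88*(-42/(-111)))/440 = -13824 - (-1)*(58 - 50)*(445 + 88*(-42*(-1/111)))/440 = -13824 - (-1)*8*(445 + 88*(14/37))/440 = -13824 - (-1)*8*(445 + 1232/37)/440 = -13824 - (-1)*8*17697/(440*37) = -13824 - 1*(-17697/2035) = -13824 + 17697/2035 = -28114143/2035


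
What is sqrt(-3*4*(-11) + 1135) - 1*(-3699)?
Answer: 3699 + sqrt(1267) ≈ 3734.6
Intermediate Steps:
sqrt(-3*4*(-11) + 1135) - 1*(-3699) = sqrt(-12*(-11) + 1135) + 3699 = sqrt(132 + 1135) + 3699 = sqrt(1267) + 3699 = 3699 + sqrt(1267)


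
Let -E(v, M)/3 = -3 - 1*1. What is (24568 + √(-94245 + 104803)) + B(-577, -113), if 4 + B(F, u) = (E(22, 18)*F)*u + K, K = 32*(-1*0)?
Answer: 806976 + √10558 ≈ 8.0708e+5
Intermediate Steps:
E(v, M) = 12 (E(v, M) = -3*(-3 - 1*1) = -3*(-3 - 1) = -3*(-4) = 12)
K = 0 (K = 32*0 = 0)
B(F, u) = -4 + 12*F*u (B(F, u) = -4 + ((12*F)*u + 0) = -4 + (12*F*u + 0) = -4 + 12*F*u)
(24568 + √(-94245 + 104803)) + B(-577, -113) = (24568 + √(-94245 + 104803)) + (-4 + 12*(-577)*(-113)) = (24568 + √10558) + (-4 + 782412) = (24568 + √10558) + 782408 = 806976 + √10558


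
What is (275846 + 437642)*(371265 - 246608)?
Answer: 88941273616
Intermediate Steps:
(275846 + 437642)*(371265 - 246608) = 713488*124657 = 88941273616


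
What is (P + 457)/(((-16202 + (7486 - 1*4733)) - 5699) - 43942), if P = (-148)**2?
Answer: -22361/63090 ≈ -0.35443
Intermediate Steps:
P = 21904
(P + 457)/(((-16202 + (7486 - 1*4733)) - 5699) - 43942) = (21904 + 457)/(((-16202 + (7486 - 1*4733)) - 5699) - 43942) = 22361/(((-16202 + (7486 - 4733)) - 5699) - 43942) = 22361/(((-16202 + 2753) - 5699) - 43942) = 22361/((-13449 - 5699) - 43942) = 22361/(-19148 - 43942) = 22361/(-63090) = 22361*(-1/63090) = -22361/63090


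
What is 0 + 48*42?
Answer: 2016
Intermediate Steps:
0 + 48*42 = 0 + 2016 = 2016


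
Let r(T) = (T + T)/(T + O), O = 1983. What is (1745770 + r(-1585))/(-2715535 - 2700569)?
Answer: -115802215/359268232 ≈ -0.32233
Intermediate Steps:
r(T) = 2*T/(1983 + T) (r(T) = (T + T)/(T + 1983) = (2*T)/(1983 + T) = 2*T/(1983 + T))
(1745770 + r(-1585))/(-2715535 - 2700569) = (1745770 + 2*(-1585)/(1983 - 1585))/(-2715535 - 2700569) = (1745770 + 2*(-1585)/398)/(-5416104) = (1745770 + 2*(-1585)*(1/398))*(-1/5416104) = (1745770 - 1585/199)*(-1/5416104) = (347406645/199)*(-1/5416104) = -115802215/359268232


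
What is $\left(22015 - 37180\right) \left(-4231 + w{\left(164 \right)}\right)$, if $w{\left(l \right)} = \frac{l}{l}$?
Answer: $64147950$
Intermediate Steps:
$w{\left(l \right)} = 1$
$\left(22015 - 37180\right) \left(-4231 + w{\left(164 \right)}\right) = \left(22015 - 37180\right) \left(-4231 + 1\right) = \left(-15165\right) \left(-4230\right) = 64147950$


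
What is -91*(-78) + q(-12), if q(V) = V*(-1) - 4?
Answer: 7106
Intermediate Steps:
q(V) = -4 - V (q(V) = -V - 4 = -4 - V)
-91*(-78) + q(-12) = -91*(-78) + (-4 - 1*(-12)) = 7098 + (-4 + 12) = 7098 + 8 = 7106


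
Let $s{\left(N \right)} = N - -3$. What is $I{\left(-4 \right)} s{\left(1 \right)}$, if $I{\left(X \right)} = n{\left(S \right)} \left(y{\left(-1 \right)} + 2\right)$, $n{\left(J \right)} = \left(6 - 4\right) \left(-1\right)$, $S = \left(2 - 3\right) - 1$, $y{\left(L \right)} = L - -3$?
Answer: $-32$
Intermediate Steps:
$y{\left(L \right)} = 3 + L$ ($y{\left(L \right)} = L + 3 = 3 + L$)
$S = -2$ ($S = -1 - 1 = -2$)
$s{\left(N \right)} = 3 + N$ ($s{\left(N \right)} = N + 3 = 3 + N$)
$n{\left(J \right)} = -2$ ($n{\left(J \right)} = 2 \left(-1\right) = -2$)
$I{\left(X \right)} = -8$ ($I{\left(X \right)} = - 2 \left(\left(3 - 1\right) + 2\right) = - 2 \left(2 + 2\right) = \left(-2\right) 4 = -8$)
$I{\left(-4 \right)} s{\left(1 \right)} = - 8 \left(3 + 1\right) = \left(-8\right) 4 = -32$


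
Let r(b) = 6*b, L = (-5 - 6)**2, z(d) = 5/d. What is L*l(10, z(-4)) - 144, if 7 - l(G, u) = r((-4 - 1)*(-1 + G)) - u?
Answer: 132887/4 ≈ 33222.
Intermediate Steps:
L = 121 (L = (-11)**2 = 121)
l(G, u) = -23 + u + 30*G (l(G, u) = 7 - (6*((-4 - 1)*(-1 + G)) - u) = 7 - (6*(-5*(-1 + G)) - u) = 7 - (6*(5 - 5*G) - u) = 7 - ((30 - 30*G) - u) = 7 - (30 - u - 30*G) = 7 + (-30 + u + 30*G) = -23 + u + 30*G)
L*l(10, z(-4)) - 144 = 121*(-23 + 5/(-4) + 30*10) - 144 = 121*(-23 + 5*(-1/4) + 300) - 144 = 121*(-23 - 5/4 + 300) - 144 = 121*(1103/4) - 144 = 133463/4 - 144 = 132887/4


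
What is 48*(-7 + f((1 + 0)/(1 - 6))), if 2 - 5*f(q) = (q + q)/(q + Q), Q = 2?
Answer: -944/3 ≈ -314.67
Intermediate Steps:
f(q) = 2/5 - 2*q/(5*(2 + q)) (f(q) = 2/5 - (q + q)/(5*(q + 2)) = 2/5 - 2*q/(5*(2 + q)))
48*(-7 + f((1 + 0)/(1 - 6))) = 48*(-7 + 4/(5*(2 + (1 + 0)/(1 - 6)))) = 48*(-7 + 4/(5*(2 + 1/(-5)))) = 48*(-7 + 4/(5*(2 + 1*(-1/5)))) = 48*(-7 + 4/(5*(2 - 1/5))) = 48*(-7 + 4/(5*(9/5))) = 48*(-7 + (4/5)*(5/9)) = 48*(-7 + 4/9) = 48*(-59/9) = -944/3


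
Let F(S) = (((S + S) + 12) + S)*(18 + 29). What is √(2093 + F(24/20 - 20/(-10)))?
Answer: √77705/5 ≈ 55.751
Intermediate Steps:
F(S) = 564 + 141*S (F(S) = ((2*S + 12) + S)*47 = ((12 + 2*S) + S)*47 = (12 + 3*S)*47 = 564 + 141*S)
√(2093 + F(24/20 - 20/(-10))) = √(2093 + (564 + 141*(24/20 - 20/(-10)))) = √(2093 + (564 + 141*(24*(1/20) - 20*(-⅒)))) = √(2093 + (564 + 141*(6/5 + 2))) = √(2093 + (564 + 141*(16/5))) = √(2093 + (564 + 2256/5)) = √(2093 + 5076/5) = √(15541/5) = √77705/5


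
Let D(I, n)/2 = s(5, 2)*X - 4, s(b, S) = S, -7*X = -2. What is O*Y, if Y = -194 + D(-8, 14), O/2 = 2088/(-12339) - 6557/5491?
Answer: 1519006732/2773533 ≈ 547.68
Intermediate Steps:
X = 2/7 (X = -⅐*(-2) = 2/7 ≈ 0.28571)
D(I, n) = -48/7 (D(I, n) = 2*(2*(2/7) - 4) = 2*(4/7 - 4) = 2*(-24/7) = -48/7)
O = -20527118/7528161 (O = 2*(2088/(-12339) - 6557/5491) = 2*(2088*(-1/12339) - 6557*1/5491) = 2*(-232/1371 - 6557/5491) = 2*(-10263559/7528161) = -20527118/7528161 ≈ -2.7267)
Y = -1406/7 (Y = -194 - 48/7 = -1406/7 ≈ -200.86)
O*Y = -20527118/7528161*(-1406/7) = 1519006732/2773533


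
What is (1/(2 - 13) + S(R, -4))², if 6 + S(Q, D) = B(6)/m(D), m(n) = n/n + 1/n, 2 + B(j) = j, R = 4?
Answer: 625/1089 ≈ 0.57392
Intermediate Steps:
B(j) = -2 + j
m(n) = 1 + 1/n
S(Q, D) = -6 + 4*D/(1 + D) (S(Q, D) = -6 + (-2 + 6)/(((1 + D)/D)) = -6 + 4*(D/(1 + D)) = -6 + 4*D/(1 + D))
(1/(2 - 13) + S(R, -4))² = (1/(2 - 13) + 2*(-3 - 1*(-4))/(1 - 4))² = (1/(-11) + 2*(-3 + 4)/(-3))² = (-1/11 + 2*(-⅓)*1)² = (-1/11 - ⅔)² = (-25/33)² = 625/1089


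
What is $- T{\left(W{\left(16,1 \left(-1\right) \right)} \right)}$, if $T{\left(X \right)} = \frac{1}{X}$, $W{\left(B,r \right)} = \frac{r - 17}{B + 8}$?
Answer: $\frac{4}{3} \approx 1.3333$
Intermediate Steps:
$W{\left(B,r \right)} = \frac{-17 + r}{8 + B}$
$- T{\left(W{\left(16,1 \left(-1\right) \right)} \right)} = - \frac{1}{\frac{1}{8 + 16} \left(-17 + 1 \left(-1\right)\right)} = - \frac{1}{\frac{1}{24} \left(-17 - 1\right)} = - \frac{1}{\frac{1}{24} \left(-18\right)} = - \frac{1}{- \frac{3}{4}} = \left(-1\right) \left(- \frac{4}{3}\right) = \frac{4}{3}$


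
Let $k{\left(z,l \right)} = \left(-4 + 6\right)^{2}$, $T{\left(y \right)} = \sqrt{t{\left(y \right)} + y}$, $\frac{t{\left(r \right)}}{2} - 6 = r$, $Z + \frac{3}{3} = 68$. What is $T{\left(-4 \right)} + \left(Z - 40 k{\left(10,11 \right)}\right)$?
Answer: $-93$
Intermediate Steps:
$Z = 67$ ($Z = -1 + 68 = 67$)
$t{\left(r \right)} = 12 + 2 r$
$T{\left(y \right)} = \sqrt{12 + 3 y}$ ($T{\left(y \right)} = \sqrt{\left(12 + 2 y\right) + y} = \sqrt{12 + 3 y}$)
$k{\left(z,l \right)} = 4$ ($k{\left(z,l \right)} = 2^{2} = 4$)
$T{\left(-4 \right)} + \left(Z - 40 k{\left(10,11 \right)}\right) = \sqrt{12 + 3 \left(-4\right)} + \left(67 - 160\right) = \sqrt{12 - 12} + \left(67 - 160\right) = \sqrt{0} - 93 = 0 - 93 = -93$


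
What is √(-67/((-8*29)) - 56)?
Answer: 5*I*√29986/116 ≈ 7.464*I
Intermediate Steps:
√(-67/((-8*29)) - 56) = √(-67/(-232) - 56) = √(-67*(-1/232) - 56) = √(67/232 - 56) = √(-12925/232) = 5*I*√29986/116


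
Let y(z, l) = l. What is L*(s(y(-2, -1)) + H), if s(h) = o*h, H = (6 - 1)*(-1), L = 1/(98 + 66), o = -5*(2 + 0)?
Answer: 5/164 ≈ 0.030488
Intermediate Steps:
o = -10 (o = -5*2 = -10)
L = 1/164 ≈ 0.0060976
H = -5 (H = 5*(-1) = -5)
s(h) = -10*h
L*(s(y(-2, -1)) + H) = (-10*(-1) - 5)/164 = (10 - 5)/164 = (1/164)*5 = 5/164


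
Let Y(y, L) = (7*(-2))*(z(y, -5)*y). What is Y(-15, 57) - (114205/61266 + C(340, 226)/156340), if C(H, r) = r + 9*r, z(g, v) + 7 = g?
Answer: -2213493071183/478916322 ≈ -4621.9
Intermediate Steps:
z(g, v) = -7 + g
C(H, r) = 10*r
Y(y, L) = -14*y*(-7 + y) (Y(y, L) = (7*(-2))*((-7 + y)*y) = -14*y*(-7 + y))
Y(-15, 57) - (114205/61266 + C(340, 226)/156340) = 14*(-15)*(7 - 1*(-15)) - (114205/61266 + (10*226)/156340) = 14*(-15)*(7 + 15) - (114205*(1/61266) + 2260*(1/156340)) = 14*(-15)*22 - (114205/61266 + 113/7817) = -4620 - 1*899663543/478916322 = -4620 - 899663543/478916322 = -2213493071183/478916322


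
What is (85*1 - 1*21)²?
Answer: 4096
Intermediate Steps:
(85*1 - 1*21)² = (85 - 21)² = 64² = 4096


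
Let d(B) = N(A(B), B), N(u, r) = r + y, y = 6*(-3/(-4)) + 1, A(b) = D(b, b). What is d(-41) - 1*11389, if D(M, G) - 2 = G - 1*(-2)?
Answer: -22849/2 ≈ -11425.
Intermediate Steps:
D(M, G) = 4 + G (D(M, G) = 2 + (G - 1*(-2)) = 2 + (G + 2) = 2 + (2 + G) = 4 + G)
A(b) = 4 + b
y = 11/2 (y = 6*(-3*(-¼)) + 1 = 6*(¾) + 1 = 9/2 + 1 = 11/2 ≈ 5.5000)
N(u, r) = 11/2 + r (N(u, r) = r + 11/2 = 11/2 + r)
d(B) = 11/2 + B
d(-41) - 1*11389 = (11/2 - 41) - 1*11389 = -71/2 - 11389 = -22849/2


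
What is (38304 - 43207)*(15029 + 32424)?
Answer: -232662059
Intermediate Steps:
(38304 - 43207)*(15029 + 32424) = -4903*47453 = -232662059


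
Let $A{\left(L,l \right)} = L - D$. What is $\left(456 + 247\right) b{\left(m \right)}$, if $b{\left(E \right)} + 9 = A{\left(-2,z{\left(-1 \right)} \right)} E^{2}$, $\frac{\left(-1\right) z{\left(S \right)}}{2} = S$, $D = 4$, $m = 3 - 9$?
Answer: $-158175$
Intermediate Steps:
$m = -6$ ($m = 3 - 9 = -6$)
$z{\left(S \right)} = - 2 S$
$A{\left(L,l \right)} = -4 + L$ ($A{\left(L,l \right)} = L - 4 = -4 + L$)
$b{\left(E \right)} = -9 - 6 E^{2}$ ($b{\left(E \right)} = -9 + \left(-4 - 2\right) E^{2} = -9 - 6 E^{2}$)
$\left(456 + 247\right) b{\left(m \right)} = \left(456 + 247\right) \left(-9 - 6 \left(-6\right)^{2}\right) = 703 \left(-9 - 216\right) = 703 \left(-225\right) = -158175$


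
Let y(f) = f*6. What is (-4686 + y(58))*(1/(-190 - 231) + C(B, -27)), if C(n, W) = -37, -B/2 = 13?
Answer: 67577364/421 ≈ 1.6052e+5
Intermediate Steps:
B = -26 (B = -2*13 = -26)
y(f) = 6*f
(-4686 + y(58))*(1/(-190 - 231) + C(B, -27)) = (-4686 + 6*58)*(1/(-190 - 231) - 37) = (-4686 + 348)*(1/(-421) - 37) = -4338*(-1/421 - 37) = -4338*(-15578/421) = 67577364/421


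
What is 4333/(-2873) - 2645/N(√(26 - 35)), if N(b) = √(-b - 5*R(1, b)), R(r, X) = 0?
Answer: -4333/2873 - 2645*√3/(3*√(-I)) ≈ -1081.3 - 1079.8*I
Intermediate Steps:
N(b) = √(-b) (N(b) = √(-b - 5*0) = √(-b + 0) = √(-b))
4333/(-2873) - 2645/N(√(26 - 35)) = 4333/(-2873) - 2645/√(-√(26 - 35)) = 4333*(-1/2873) - 2645/√(-3*I) = -4333/2873 - 2645/√(-3*I) = -4333/2873 - 2645*√3/(3*√(-I))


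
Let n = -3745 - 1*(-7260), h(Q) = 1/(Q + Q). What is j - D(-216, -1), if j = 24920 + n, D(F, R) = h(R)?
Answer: 56871/2 ≈ 28436.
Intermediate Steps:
h(Q) = 1/(2*Q)
D(F, R) = 1/(2*R)
n = 3515 (n = -3745 + 7260 = 3515)
j = 28435 (j = 24920 + 3515 = 28435)
j - D(-216, -1) = 28435 - 1/(2*(-1)) = 28435 - (-1)/2 = 28435 - 1*(-1/2) = 28435 + 1/2 = 56871/2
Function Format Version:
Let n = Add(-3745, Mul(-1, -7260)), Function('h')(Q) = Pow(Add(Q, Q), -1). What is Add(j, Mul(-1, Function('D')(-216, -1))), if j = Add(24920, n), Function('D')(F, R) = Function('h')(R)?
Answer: Rational(56871, 2) ≈ 28436.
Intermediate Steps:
Function('h')(Q) = Mul(Rational(1, 2), Pow(Q, -1)) (Function('h')(Q) = Pow(Mul(2, Q), -1) = Mul(Rational(1, 2), Pow(Q, -1)))
Function('D')(F, R) = Mul(Rational(1, 2), Pow(R, -1))
n = 3515 (n = Add(-3745, 7260) = 3515)
j = 28435 (j = Add(24920, 3515) = 28435)
Add(j, Mul(-1, Function('D')(-216, -1))) = Add(28435, Mul(-1, Mul(Rational(1, 2), Pow(-1, -1)))) = Add(28435, Mul(-1, Mul(Rational(1, 2), -1))) = Add(28435, Mul(-1, Rational(-1, 2))) = Add(28435, Rational(1, 2)) = Rational(56871, 2)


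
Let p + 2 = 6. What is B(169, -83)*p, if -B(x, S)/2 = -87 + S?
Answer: 1360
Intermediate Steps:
p = 4 (p = -2 + 6 = 4)
B(x, S) = 174 - 2*S (B(x, S) = -2*(-87 + S) = 174 - 2*S)
B(169, -83)*p = (174 - 2*(-83))*4 = (174 + 166)*4 = 340*4 = 1360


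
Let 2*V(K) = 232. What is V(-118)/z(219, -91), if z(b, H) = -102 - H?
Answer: -116/11 ≈ -10.545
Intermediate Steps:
V(K) = 116 (V(K) = (½)*232 = 116)
V(-118)/z(219, -91) = 116/(-102 - 1*(-91)) = 116/(-102 + 91) = 116/(-11) = 116*(-1/11) = -116/11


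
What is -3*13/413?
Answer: -39/413 ≈ -0.094431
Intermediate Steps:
-3*13/413 = -39*1/413 = -39/413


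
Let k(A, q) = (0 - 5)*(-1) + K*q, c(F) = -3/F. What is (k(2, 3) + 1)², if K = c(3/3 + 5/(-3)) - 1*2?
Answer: 729/4 ≈ 182.25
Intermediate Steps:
K = 5/2 (K = -3/(3/3 + 5/(-3)) - 1*2 = -3/(3*(⅓) + 5*(-⅓)) - 2 = -3/(1 - 5/3) - 2 = -3/(-⅔) - 2 = -3*(-3/2) - 2 = 9/2 - 2 = 5/2 ≈ 2.5000)
k(A, q) = 5 + 5*q/2 (k(A, q) = (0 - 5)*(-1) + 5*q/2 = -5*(-1) + 5*q/2 = 5 + 5*q/2)
(k(2, 3) + 1)² = ((5 + (5/2)*3) + 1)² = ((5 + 15/2) + 1)² = (25/2 + 1)² = (27/2)² = 729/4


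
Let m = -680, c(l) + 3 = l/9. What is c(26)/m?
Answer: 1/6120 ≈ 0.00016340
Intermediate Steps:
c(l) = -3 + l/9
c(26)/m = (-3 + (1/9)*26)/(-680) = (-3 + 26/9)*(-1/680) = -1/9*(-1/680) = 1/6120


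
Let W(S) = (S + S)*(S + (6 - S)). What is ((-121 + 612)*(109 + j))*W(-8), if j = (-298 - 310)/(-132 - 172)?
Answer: -5232096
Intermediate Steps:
W(S) = 12*S (W(S) = (2*S)*6 = 12*S)
j = 2 (j = -608/(-304) = -608*(-1/304) = 2)
((-121 + 612)*(109 + j))*W(-8) = ((-121 + 612)*(109 + 2))*(12*(-8)) = (491*111)*(-96) = 54501*(-96) = -5232096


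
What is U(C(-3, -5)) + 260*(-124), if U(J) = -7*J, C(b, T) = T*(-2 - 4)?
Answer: -32450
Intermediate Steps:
C(b, T) = -6*T (C(b, T) = T*(-6) = -6*T)
U(C(-3, -5)) + 260*(-124) = -(-42)*(-5) + 260*(-124) = -7*30 - 32240 = -210 - 32240 = -32450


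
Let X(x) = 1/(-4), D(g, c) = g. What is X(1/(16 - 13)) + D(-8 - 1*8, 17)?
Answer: -65/4 ≈ -16.250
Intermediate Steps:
X(x) = -1/4
X(1/(16 - 13)) + D(-8 - 1*8, 17) = -1/4 + (-8 - 1*8) = -1/4 + (-8 - 8) = -1/4 - 16 = -65/4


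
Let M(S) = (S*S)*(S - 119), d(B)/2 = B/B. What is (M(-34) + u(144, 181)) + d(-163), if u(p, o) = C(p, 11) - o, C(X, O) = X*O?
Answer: -175463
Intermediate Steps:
C(X, O) = O*X
u(p, o) = -o + 11*p (u(p, o) = 11*p - o = -o + 11*p)
d(B) = 2 (d(B) = 2*(B/B) = 2*1 = 2)
M(S) = S²*(-119 + S)
(M(-34) + u(144, 181)) + d(-163) = ((-34)²*(-119 - 34) + (-1*181 + 11*144)) + 2 = (1156*(-153) + (-181 + 1584)) + 2 = (-176868 + 1403) + 2 = -175465 + 2 = -175463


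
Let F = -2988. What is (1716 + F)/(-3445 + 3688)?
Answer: -424/81 ≈ -5.2346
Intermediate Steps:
(1716 + F)/(-3445 + 3688) = (1716 - 2988)/(-3445 + 3688) = -1272/243 = -1272*1/243 = -424/81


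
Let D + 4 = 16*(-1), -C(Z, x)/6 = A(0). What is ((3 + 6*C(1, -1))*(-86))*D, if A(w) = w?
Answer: 5160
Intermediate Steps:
C(Z, x) = 0 (C(Z, x) = -6*0 = 0)
D = -20 (D = -4 + 16*(-1) = -4 - 16 = -20)
((3 + 6*C(1, -1))*(-86))*D = ((3 + 6*0)*(-86))*(-20) = ((3 + 0)*(-86))*(-20) = (3*(-86))*(-20) = -258*(-20) = 5160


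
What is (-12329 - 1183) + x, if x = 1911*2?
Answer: -9690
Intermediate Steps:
x = 3822
(-12329 - 1183) + x = (-12329 - 1183) + 3822 = -13512 + 3822 = -9690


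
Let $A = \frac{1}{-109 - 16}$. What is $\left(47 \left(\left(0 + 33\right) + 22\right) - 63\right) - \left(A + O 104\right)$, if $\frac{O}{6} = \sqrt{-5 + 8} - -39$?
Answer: $- \frac{2726749}{125} - 624 \sqrt{3} \approx -22895.0$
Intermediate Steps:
$O = 234 + 6 \sqrt{3}$ ($O = 6 \left(\sqrt{-5 + 8} - -39\right) = 6 \left(\sqrt{3} + 39\right) = 6 \left(39 + \sqrt{3}\right) = 234 + 6 \sqrt{3} \approx 244.39$)
$A = - \frac{1}{125}$ ($A = \frac{1}{-125} = - \frac{1}{125} \approx -0.008$)
$\left(47 \left(\left(0 + 33\right) + 22\right) - 63\right) - \left(A + O 104\right) = \left(47 \left(\left(0 + 33\right) + 22\right) - 63\right) - \left(- \frac{1}{125} + \left(234 + 6 \sqrt{3}\right) 104\right) = \left(47 \left(33 + 22\right) - 63\right) - \left(- \frac{1}{125} + \left(24336 + 624 \sqrt{3}\right)\right) = \left(47 \cdot 55 - 63\right) - \left(\frac{3041999}{125} + 624 \sqrt{3}\right) = \left(2585 - 63\right) - \left(\frac{3041999}{125} + 624 \sqrt{3}\right) = 2522 - \left(\frac{3041999}{125} + 624 \sqrt{3}\right) = - \frac{2726749}{125} - 624 \sqrt{3}$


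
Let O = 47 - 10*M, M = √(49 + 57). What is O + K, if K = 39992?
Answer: 40039 - 10*√106 ≈ 39936.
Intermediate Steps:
M = √106 ≈ 10.296
O = 47 - 10*√106 ≈ -55.956
O + K = (47 - 10*√106) + 39992 = 40039 - 10*√106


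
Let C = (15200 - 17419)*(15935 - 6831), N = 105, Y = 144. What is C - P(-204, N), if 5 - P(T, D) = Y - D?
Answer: -20201742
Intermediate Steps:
P(T, D) = -139 + D (P(T, D) = 5 - (144 - D) = 5 + (-144 + D) = -139 + D)
C = -20201776 (C = -2219*9104 = -20201776)
C - P(-204, N) = -20201776 - (-139 + 105) = -20201776 - 1*(-34) = -20201776 + 34 = -20201742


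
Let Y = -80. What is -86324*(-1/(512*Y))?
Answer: -21581/10240 ≈ -2.1075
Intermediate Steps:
-86324*(-1/(512*Y)) = -86324/((-512*(-80))) = -86324/40960 = -86324*1/40960 = -21581/10240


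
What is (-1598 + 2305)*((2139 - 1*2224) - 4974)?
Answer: -3576713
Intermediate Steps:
(-1598 + 2305)*((2139 - 1*2224) - 4974) = 707*((2139 - 2224) - 4974) = 707*(-85 - 4974) = 707*(-5059) = -3576713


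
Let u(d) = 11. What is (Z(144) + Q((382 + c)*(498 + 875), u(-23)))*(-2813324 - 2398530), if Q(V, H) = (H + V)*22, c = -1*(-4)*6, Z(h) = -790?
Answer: -63913424245152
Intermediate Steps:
c = 24 (c = 4*6 = 24)
Q(V, H) = 22*H + 22*V
(Z(144) + Q((382 + c)*(498 + 875), u(-23)))*(-2813324 - 2398530) = (-790 + (22*11 + 22*((382 + 24)*(498 + 875))))*(-2813324 - 2398530) = (-790 + (242 + 22*(406*1373)))*(-5211854) = (-790 + (242 + 22*557438))*(-5211854) = (-790 + (242 + 12263636))*(-5211854) = (-790 + 12263878)*(-5211854) = 12263088*(-5211854) = -63913424245152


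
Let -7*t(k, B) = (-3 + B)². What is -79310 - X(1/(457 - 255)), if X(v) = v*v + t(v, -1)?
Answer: -22652503823/285628 ≈ -79308.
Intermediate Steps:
t(k, B) = -(-3 + B)²/7
X(v) = -16/7 + v² (X(v) = v*v - (-3 - 1)²/7 = v² - ⅐*(-4)² = v² - ⅐*16 = v² - 16/7 = -16/7 + v²)
-79310 - X(1/(457 - 255)) = -79310 - (-16/7 + (1/(457 - 255))²) = -79310 - (-16/7 + (1/202)²) = -79310 - (-16/7 + 1/40804) = -79310 - 1*(-652857/285628) = -79310 + 652857/285628 = -22652503823/285628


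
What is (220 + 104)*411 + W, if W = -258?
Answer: 132906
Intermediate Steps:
(220 + 104)*411 + W = (220 + 104)*411 - 258 = 324*411 - 258 = 133164 - 258 = 132906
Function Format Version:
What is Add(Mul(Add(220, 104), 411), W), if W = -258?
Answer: 132906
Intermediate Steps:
Add(Mul(Add(220, 104), 411), W) = Add(Mul(Add(220, 104), 411), -258) = Add(Mul(324, 411), -258) = Add(133164, -258) = 132906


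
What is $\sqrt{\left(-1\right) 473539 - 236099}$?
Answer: $i \sqrt{709638} \approx 842.4 i$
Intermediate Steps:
$\sqrt{\left(-1\right) 473539 - 236099} = \sqrt{-473539 - 236099} = \sqrt{-709638} = i \sqrt{709638}$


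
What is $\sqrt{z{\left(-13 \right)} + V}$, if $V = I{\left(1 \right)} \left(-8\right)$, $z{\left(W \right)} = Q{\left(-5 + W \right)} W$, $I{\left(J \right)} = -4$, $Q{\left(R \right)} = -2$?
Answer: $\sqrt{58} \approx 7.6158$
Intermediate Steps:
$z{\left(W \right)} = - 2 W$
$V = 32$ ($V = \left(-4\right) \left(-8\right) = 32$)
$\sqrt{z{\left(-13 \right)} + V} = \sqrt{\left(-2\right) \left(-13\right) + 32} = \sqrt{26 + 32} = \sqrt{58}$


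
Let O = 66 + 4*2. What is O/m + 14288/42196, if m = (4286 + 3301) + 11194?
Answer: 9695194/28302967 ≈ 0.34255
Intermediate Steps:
O = 74 (O = 66 + 8 = 74)
m = 18781 (m = 7587 + 11194 = 18781)
O/m + 14288/42196 = 74/18781 + 14288/42196 = 74*(1/18781) + 14288*(1/42196) = 74/18781 + 3572/10549 = 9695194/28302967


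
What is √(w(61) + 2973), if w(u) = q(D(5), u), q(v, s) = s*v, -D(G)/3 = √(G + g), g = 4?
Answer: 2*√606 ≈ 49.234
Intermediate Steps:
D(G) = -3*√(4 + G) (D(G) = -3*√(G + 4) = -3*√(4 + G))
w(u) = -9*u (w(u) = u*(-3*√(4 + 5)) = u*(-3*√9) = u*(-3*3) = u*(-9) = -9*u)
√(w(61) + 2973) = √(-9*61 + 2973) = √(-549 + 2973) = √2424 = 2*√606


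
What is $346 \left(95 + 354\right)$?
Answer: $155354$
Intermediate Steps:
$346 \left(95 + 354\right) = 346 \cdot 449 = 155354$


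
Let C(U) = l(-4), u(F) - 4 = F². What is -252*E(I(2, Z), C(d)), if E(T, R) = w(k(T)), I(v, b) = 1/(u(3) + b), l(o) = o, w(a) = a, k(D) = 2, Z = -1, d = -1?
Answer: -504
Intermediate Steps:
u(F) = 4 + F²
C(U) = -4
I(v, b) = 1/(13 + b) (I(v, b) = 1/((4 + 3²) + b) = 1/((4 + 9) + b) = 1/(13 + b))
E(T, R) = 2
-252*E(I(2, Z), C(d)) = -252*2 = -504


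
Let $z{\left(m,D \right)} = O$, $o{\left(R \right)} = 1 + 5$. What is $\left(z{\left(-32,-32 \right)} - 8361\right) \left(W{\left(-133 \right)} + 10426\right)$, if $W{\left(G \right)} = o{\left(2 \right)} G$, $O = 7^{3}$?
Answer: $-77197304$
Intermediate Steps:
$O = 343$
$o{\left(R \right)} = 6$
$z{\left(m,D \right)} = 343$
$W{\left(G \right)} = 6 G$
$\left(z{\left(-32,-32 \right)} - 8361\right) \left(W{\left(-133 \right)} + 10426\right) = \left(343 - 8361\right) \left(6 \left(-133\right) + 10426\right) = - 8018 \left(-798 + 10426\right) = \left(-8018\right) 9628 = -77197304$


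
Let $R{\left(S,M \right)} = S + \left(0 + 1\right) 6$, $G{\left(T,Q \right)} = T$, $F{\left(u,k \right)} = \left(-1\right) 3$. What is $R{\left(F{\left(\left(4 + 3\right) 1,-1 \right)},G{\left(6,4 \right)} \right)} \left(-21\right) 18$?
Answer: $-1134$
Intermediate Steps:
$F{\left(u,k \right)} = -3$
$R{\left(S,M \right)} = 6 + S$ ($R{\left(S,M \right)} = S + 1 \cdot 6 = S + 6 = 6 + S$)
$R{\left(F{\left(\left(4 + 3\right) 1,-1 \right)},G{\left(6,4 \right)} \right)} \left(-21\right) 18 = \left(6 - 3\right) \left(-21\right) 18 = 3 \left(-21\right) 18 = \left(-63\right) 18 = -1134$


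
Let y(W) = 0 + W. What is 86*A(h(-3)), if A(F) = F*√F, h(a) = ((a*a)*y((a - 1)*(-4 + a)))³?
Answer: 2080903136256*√7 ≈ 5.5056e+12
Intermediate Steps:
y(W) = W
h(a) = a⁶*(-1 + a)³*(-4 + a)³ (h(a) = ((a*a)*((a - 1)*(-4 + a)))³ = (a²*((-1 + a)*(-4 + a)))³ = (a²*(-1 + a)*(-4 + a))³ = a⁶*(-1 + a)³*(-4 + a)³)
A(F) = F^(3/2)
86*A(h(-3)) = 86*((-3)⁶*(4 + (-3)² - 5*(-3))³)^(3/2) = 86*(729*(4 + 9 + 15)³)^(3/2) = 86*(729*28³)^(3/2) = 86*(729*21952)^(3/2) = 86*16003008^(3/2) = 86*(24196548096*√7) = 2080903136256*√7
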